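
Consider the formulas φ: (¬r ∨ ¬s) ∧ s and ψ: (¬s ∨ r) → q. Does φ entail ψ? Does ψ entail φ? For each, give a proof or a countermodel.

(⟹) Assume the antecedent. If s is true, the antecedent forces (s = T, q = F, r = F) or (s = T, q = T, r = F), and (¬s ∨ r) → q holds there. If s is false, the antecedent cannot hold. Either way (¬s ∨ r) → q holds.

(⟸) This fails. Under s = F, q = T, r = F, the left side is false but the right side is true.

Not equivalent: only (⇒) holds.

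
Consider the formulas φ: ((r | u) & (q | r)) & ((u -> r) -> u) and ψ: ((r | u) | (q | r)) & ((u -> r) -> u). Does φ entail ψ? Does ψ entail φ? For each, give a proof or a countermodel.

Only the forward direction holds.

Forward direction. Assume the antecedent. If u is true, the consequent reduces to true regardless of the other variables. If u is false, the antecedent cannot hold. Either way the consequent holds.

Converse. This fails. Under u = T, q = F, r = F, the left side is false but the right side is true.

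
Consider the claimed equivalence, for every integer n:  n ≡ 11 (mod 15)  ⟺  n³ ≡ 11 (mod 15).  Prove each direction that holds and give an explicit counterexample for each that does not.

Both directions hold.

(⇒) Suppose n ≡ 11 (mod 15). Write n = 15j + 11. Then (15j + 11)³ = 3375j³ + 7425j² + 5445j + 1331 = 15(225j³ + 495j² + 363j + 88) + 11, so n³ ≡ 11 (mod 15).

(⇐) Conversely, suppose n³ ≡ 11 (mod 15). The only residue r in {0, …, 14} with r³ ≡ 11 (mod 15) is r = 11, so n ≡ 11 (mod 15).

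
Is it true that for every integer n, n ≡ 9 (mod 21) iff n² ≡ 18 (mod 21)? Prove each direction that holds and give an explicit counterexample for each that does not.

The forward direction holds; the converse fails.

Converse. This fails: take n = 12. Then 12² = 144 ≡ 18 (mod 21), yet 12 ≡ 12 (mod 21), not 9.

Forward direction. Suppose n ≡ 9 (mod 21). Write n = 21j + 9. Then (21j + 9)² = 441j² + 378j + 81 = 21(21j² + 18j + 3) + 18, so n² ≡ 18 (mod 21).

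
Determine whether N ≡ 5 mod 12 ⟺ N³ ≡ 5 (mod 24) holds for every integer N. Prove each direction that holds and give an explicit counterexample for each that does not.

(⇒) fails; (⇐) holds.

(⟹) This fails: take N = 17. Then 17 ≡ 5 (mod 12), but 17³ = 4913 ≡ 17 (mod 24), not 5.

(⟸) Conversely, the residues r modulo 24 with r³ ≡ 5 (mod 24) are exactly {5}, and each is ≡ 5 (mod 12).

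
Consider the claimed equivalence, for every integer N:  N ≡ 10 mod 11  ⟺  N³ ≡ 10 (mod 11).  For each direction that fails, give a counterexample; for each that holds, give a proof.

Both directions hold.

[⇒] Suppose N ≡ 10 mod 11. Write N = 11j + 10. Then (11j + 10)³ = 1331j³ + 3630j² + 3300j + 1000 = 11(121j³ + 330j² + 300j + 90) + 10, so N³ ≡ 10 (mod 11).

[⇐] For the converse, argue contrapositively. If N ≢ 10 (mod 11), then N is congruent to one of 0, 1, 2, 3, 4, 5, 6, 7, 8, 9 modulo 11, and these give N³ ≡ 0, 1, 8, 5, 9, 4, 7, 2, 6, 3 respectively — never 10.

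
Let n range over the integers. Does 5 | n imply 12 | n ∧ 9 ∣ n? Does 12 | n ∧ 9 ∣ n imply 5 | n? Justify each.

(→) This fails: take n = 5. Certainly 5 ∣ 5, but 12 ∤ 5.

(←) This fails: take n = 36. Both 12 ∣ 36 and 9 ∣ 36, yet 36 is not a multiple of 5 (since 36 = 7·5 + 1), so 5 ∤ 36.

Both directions fail.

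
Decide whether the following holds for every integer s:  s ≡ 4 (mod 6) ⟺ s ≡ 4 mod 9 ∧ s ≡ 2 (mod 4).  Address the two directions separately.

(⇐) If s ≡ 4 (mod 9) and s ≡ 2 (mod 4), then by the Chinese remainder theorem s ≡ 22 (mod 36). Since 22 ≡ 4 (mod 6) and 6 ∣ 36, we get s ≡ 4 (mod 6).

(⇒) This fails: s = 34 gives 34 ≡ 4 (mod 6) but 34 ≡ 7 (mod 9), so the conjunction on the right does not hold.

Only the reverse direction holds.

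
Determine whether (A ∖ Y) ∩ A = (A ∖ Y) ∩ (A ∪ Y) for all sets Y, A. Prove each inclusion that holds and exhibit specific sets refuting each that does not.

The two sets are equal.

(⊇) Let x ∈ (A ∖ Y) ∩ (A ∪ Y). Then x ∈ A and x ∉ Y, from which x ∈ (A ∖ Y) ∩ A.

(⊆) Let x ∈ (A ∖ Y) ∩ A. Then x ∈ A and x ∉ Y, from which x ∈ (A ∖ Y) ∩ (A ∪ Y).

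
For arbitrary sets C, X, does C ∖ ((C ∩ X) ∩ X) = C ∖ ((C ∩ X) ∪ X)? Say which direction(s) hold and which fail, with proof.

(⊇) Let x ∈ C ∖ ((C ∩ X) ∪ X). Then x ∈ C and x ∉ X, from which x ∈ C ∖ ((C ∩ X) ∩ X).

(⊆) Let x ∈ C ∖ ((C ∩ X) ∩ X). Then x ∈ C and x ∉ X, from which x ∈ C ∖ ((C ∩ X) ∪ X).

Both inclusions hold.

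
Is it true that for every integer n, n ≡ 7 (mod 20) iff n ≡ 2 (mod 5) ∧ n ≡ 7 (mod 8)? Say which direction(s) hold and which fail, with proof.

Not equivalent: only (⇐) holds.

(←) If n ≡ 2 (mod 5) and n ≡ 7 (mod 8), then by the Chinese remainder theorem n ≡ 7 (mod 40). Since 7 ≡ 7 (mod 20) and 20 ∣ 40, we get n ≡ 7 (mod 20).

(→) This fails: n = 27 gives 27 ≡ 7 (mod 20) but 27 ≡ 3 (mod 8), so the conjunction on the right does not hold.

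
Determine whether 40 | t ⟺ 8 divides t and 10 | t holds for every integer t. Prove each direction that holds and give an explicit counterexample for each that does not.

(→) If 40 ∣ t, write t = 40q. Since 40 = 5·8, t = 8·(5q), so 8 ∣ t; and since 40 = 4·10, t = 10·(4q), so 10 ∣ t.

(←) Suppose 8 ∣ t and 10 ∣ t. Any common multiple of 8 and 10 is a multiple of their lcm; here lcm(8, 10) = 8·10/gcd(8, 10) = 80/2 = 40, so 40 ∣ t.

Both implications hold.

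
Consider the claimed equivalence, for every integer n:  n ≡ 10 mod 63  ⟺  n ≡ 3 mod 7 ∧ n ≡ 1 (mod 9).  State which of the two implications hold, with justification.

(⇒) Suppose n ≡ 10 (mod 63); write n = 63j + 10. Since 7 ∣ 63, reducing mod 7 gives n ≡ 10 ≡ 3 (mod 7); since 9 ∣ 63, reducing mod 9 gives n ≡ 10 ≡ 1 (mod 9).

(⇐) Conversely, if n ≡ 3 (mod 7) and n ≡ 1 (mod 9), then by the Chinese remainder theorem n ≡ 10 (mod 63). This is exactly n ≡ 10 (mod 63).

The biconditional holds.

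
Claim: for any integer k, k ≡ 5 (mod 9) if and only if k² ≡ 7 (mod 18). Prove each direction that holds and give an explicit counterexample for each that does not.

(⇒) This fails: take k = 14. Then 14 ≡ 5 (mod 9), but 14² = 196 ≡ 16 (mod 18), not 7.

(⇐) This fails: take k = 13. Then 13² = 169 ≡ 7 (mod 18), yet 13 ≡ 4 (mod 9), not 5.

(⇒) fails and (⇐) fails.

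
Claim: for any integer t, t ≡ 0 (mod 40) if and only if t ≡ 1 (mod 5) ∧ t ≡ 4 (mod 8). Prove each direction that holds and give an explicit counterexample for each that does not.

(→) This fails: t = 0 gives 0 ≡ 0 (mod 40) but 0 ≡ 0 (mod 5), so the conjunction on the right does not hold.

(←) This fails: t = 36 satisfies both congruences on the right (36 ≡ 1 mod 5 and 36 ≡ 4 mod 8) yet 36 ≡ 36 (mod 40), not 0.

Neither implication holds.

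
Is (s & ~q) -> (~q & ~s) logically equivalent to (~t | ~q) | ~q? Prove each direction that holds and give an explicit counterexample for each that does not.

(⇒) fails and (⇐) fails.

Forward direction. This fails. Under s = F, t = T, q = T, the left side is true but the right side is false.

Converse. This fails. Under s = T, t = F, q = F, the left side is false but the right side is true.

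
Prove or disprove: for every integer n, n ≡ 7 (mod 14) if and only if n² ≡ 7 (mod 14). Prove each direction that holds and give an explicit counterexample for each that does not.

Both directions hold; the statement is true.

(→) Suppose n ≡ 7 (mod 14). Write n = 14j + 7. Then (14j + 7)² = 196j² + 196j + 49 = 14(14j² + 14j + 3) + 7, so n² ≡ 7 (mod 14).

(←) Conversely, suppose n² ≡ 7 (mod 14). The only residue r in {0, …, 13} with r² ≡ 7 (mod 14) is r = 7, so n ≡ 7 (mod 14).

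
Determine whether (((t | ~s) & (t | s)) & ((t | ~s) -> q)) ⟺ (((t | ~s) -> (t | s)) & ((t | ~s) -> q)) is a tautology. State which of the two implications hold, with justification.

Only the forward implication holds.

[⇒] Assume the antecedent. If t is true, the antecedent forces (t = T, s = F, q = T) or (t = T, s = T, q = T), and the consequent holds there. If t is false, the antecedent cannot hold. Either way the consequent holds.

[⇐] This fails. Under t = F, s = T, q = F, the left side is false but the right side is true.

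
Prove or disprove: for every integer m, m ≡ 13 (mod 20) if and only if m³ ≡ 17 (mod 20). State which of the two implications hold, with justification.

[⇒] Suppose m ≡ 13 (mod 20). Write m = 20j + 13. Then (20j + 13)³ = 8000j³ + 15600j² + 10140j + 2197 = 20(400j³ + 780j² + 507j + 109) + 17, so m³ ≡ 17 (mod 20).

[⇐] Conversely, suppose m³ ≡ 17 (mod 20). The only residue r in {0, …, 19} with r³ ≡ 17 (mod 20) is r = 13, so m ≡ 13 (mod 20).

Both directions hold.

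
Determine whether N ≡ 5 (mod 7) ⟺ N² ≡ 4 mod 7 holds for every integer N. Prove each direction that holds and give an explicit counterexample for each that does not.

The forward direction holds; the converse fails.

Forward direction. Suppose N ≡ 5 (mod 7). Write N = 7j + 5. Then (7j + 5)² = 49j² + 70j + 25 = 7(7j² + 10j + 3) + 4, so N² ≡ 4 (mod 7).

Converse. This fails: take N = 2. Then 2² = 4 ≡ 4 (mod 7), yet 2 ≡ 2 (mod 7), not 5.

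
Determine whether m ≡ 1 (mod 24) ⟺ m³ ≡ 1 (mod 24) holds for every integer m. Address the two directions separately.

(⇒) Suppose m ≡ 1 (mod 24). Write m = 24j + 1. Then (24j + 1)³ = 13824j³ + 1728j² + 72j + 1 = 24(576j³ + 72j² + 3j) + 1, so m³ ≡ 1 (mod 24).

(⇐) Conversely, suppose m³ ≡ 1 (mod 24). The only residue r in {0, …, 23} with r³ ≡ 1 (mod 24) is r = 1, so m ≡ 1 (mod 24).

The biconditional holds.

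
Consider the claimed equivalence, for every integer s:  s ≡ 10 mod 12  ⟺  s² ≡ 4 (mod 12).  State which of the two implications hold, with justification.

(⟸) This fails: take s = 2. Then 2² = 4 ≡ 4 (mod 12), yet 2 ≡ 2 (mod 12), not 10.

(⟹) Suppose s ≡ 10 mod 12. Write s = 12j + 10. Then (12j + 10)² = 144j² + 240j + 100 = 12(12j² + 20j + 8) + 4, so s² ≡ 4 (mod 12).

Only the forward direction holds.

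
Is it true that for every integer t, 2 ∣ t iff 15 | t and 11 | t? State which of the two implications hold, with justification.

Neither direction holds.

(⇒) This fails: take t = 2. Certainly 2 ∣ 2, but 15 ∤ 2.

(⇐) This fails: take t = 165. Both 15 ∣ 165 and 11 ∣ 165, yet 165 is not a multiple of 2 (since 165 = 82·2 + 1), so 2 ∤ 165.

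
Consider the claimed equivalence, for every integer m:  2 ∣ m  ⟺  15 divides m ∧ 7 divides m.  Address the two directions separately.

Both directions fail.

[⇒] This fails: take m = 2. Certainly 2 ∣ 2, but 15 ∤ 2.

[⇐] This fails: take m = 105. Both 15 ∣ 105 and 7 ∣ 105, yet 105 is not a multiple of 2 (since 105 = 52·2 + 1), so 2 ∤ 105.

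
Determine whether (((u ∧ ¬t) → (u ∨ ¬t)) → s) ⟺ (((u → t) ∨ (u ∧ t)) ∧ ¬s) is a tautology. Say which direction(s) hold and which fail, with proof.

Neither implication holds.

(⇒) This fails. Under s = T, u = F, t = F, the left side is true but the right side is false.

(⇐) This fails. Under s = F, u = F, t = F, the left side is false but the right side is true.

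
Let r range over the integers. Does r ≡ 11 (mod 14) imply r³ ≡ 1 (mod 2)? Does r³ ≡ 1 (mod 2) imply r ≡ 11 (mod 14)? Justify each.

(⇒) holds; (⇐) fails.

(→) Suppose r ≡ 11 (mod 14). Then r³ ≡ 11³ = 1331 (mod 14), and since 2 ∣ 14, also r³ ≡ 1 (mod 2).

(←) This fails: take r = 1. Then 1³ = 1 ≡ 1 (mod 2), yet 1 ≡ 1 (mod 14), not 11.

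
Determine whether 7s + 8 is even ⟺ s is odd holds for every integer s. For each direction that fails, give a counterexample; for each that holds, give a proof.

Both directions fail.

(⟹) This fails: s = 2 gives 7s + 8 = 22, which is even, but 2 is even, not odd.

(⟸) This also fails: s = 7 is odd, but 7s + 8 = 57 is odd, not even.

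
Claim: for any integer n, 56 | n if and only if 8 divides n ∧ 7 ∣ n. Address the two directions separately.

The biconditional holds.

Forward direction. If 56 ∣ n, write n = 56q. Since 56 = 7·8, n = 8·(7q), so 8 ∣ n; and since 56 = 8·7, n = 7·(8q), so 7 ∣ n.

Converse. Suppose 8 ∣ n and 7 ∣ n. Any common multiple of 8 and 7 is a multiple of their lcm; here gcd(8, 7) = 1, so lcm(8, 7) = 8·7 = 56, so 56 ∣ n.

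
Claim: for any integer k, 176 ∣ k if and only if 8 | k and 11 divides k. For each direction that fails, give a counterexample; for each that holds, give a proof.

Only the forward direction holds.

(⟸) This fails: take k = 88. Both 8 ∣ 88 and 11 ∣ 88, yet 88 is not a multiple of 176 (since 88 = 0·176 + 88), so 176 ∤ 88.

(⟹) If 176 ∣ k, write k = 176q. Since 176 = 22·8, k = 8·(22q), so 8 ∣ k; and since 176 = 16·11, k = 11·(16q), so 11 ∣ k.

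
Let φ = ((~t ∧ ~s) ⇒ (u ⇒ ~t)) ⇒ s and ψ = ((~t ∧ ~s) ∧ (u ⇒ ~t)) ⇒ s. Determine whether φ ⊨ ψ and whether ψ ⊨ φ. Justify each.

(⇐) This fails. Under t = T, u = F, s = F, the left side is false but the right side is true.

(⇒) Assume the antecedent. If t is true, ((~t ∧ ~s) ∧ (u ⇒ ~t)) ⇒ s reduces to true regardless of the other variables. If t is false, the antecedent forces (t = F, u = F, s = T) or (t = F, u = T, s = T), and ((~t ∧ ~s) ∧ (u ⇒ ~t)) ⇒ s holds there. Either way ((~t ∧ ~s) ∧ (u ⇒ ~t)) ⇒ s holds.

Only the forward implication holds.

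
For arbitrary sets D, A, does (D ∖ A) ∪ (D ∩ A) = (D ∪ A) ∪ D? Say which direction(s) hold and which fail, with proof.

(⊆) holds; (⊇) fails.

(⊇) This inclusion fails. Take D = ∅, A = {1}; then 1 ∈ (D ∪ A) ∪ D but 1 ∉ (D ∖ A) ∪ (D ∩ A).

(⊆) Let x ∈ (D ∖ A) ∪ (D ∩ A). Then either x ∈ D and x ∉ A; or x ∈ D ∩ A. In each case x ∈ (D ∪ A) ∪ D, so (D ∖ A) ∪ (D ∩ A) ⊆ (D ∪ A) ∪ D.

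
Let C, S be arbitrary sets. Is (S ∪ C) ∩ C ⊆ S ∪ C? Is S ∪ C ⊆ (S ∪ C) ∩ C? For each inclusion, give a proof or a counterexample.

Only the forward inclusion holds.

(⟸) This inclusion fails. Take C = ∅, S = {1}; then 1 ∈ S ∪ C but 1 ∉ (S ∪ C) ∩ C.

(⟹) Let x ∈ (S ∪ C) ∩ C. Then either x ∈ C and x ∉ S; or x ∈ C ∩ S. In each case x ∈ S ∪ C, so (S ∪ C) ∩ C ⊆ S ∪ C.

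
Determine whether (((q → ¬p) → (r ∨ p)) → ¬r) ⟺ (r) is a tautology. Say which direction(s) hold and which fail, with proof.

Neither direction holds.

(→) This fails. Under p = F, q = F, r = F, the left side is true but the right side is false.

(←) This fails. Under p = F, q = F, r = T, the left side is false but the right side is true.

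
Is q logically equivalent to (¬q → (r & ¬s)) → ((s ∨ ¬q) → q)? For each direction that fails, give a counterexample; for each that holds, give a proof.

Forward direction. Assume the antecedent. If s is true, the consequent reduces to true regardless of the other variables. If s is false, the antecedent forces (s = F, q = T, r = F) or (s = F, q = T, r = T), and the consequent holds there. Either way the consequent holds.

Converse. This fails. Under s = F, q = F, r = F, the left side is false but the right side is true.

Not equivalent: only (⇒) holds.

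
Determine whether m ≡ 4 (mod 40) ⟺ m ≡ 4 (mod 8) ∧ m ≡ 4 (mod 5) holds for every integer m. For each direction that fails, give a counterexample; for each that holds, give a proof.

(←) If m ≡ 4 (mod 8) and m ≡ 4 (mod 5), then by the Chinese remainder theorem m ≡ 4 (mod 40). This is exactly m ≡ 4 (mod 40).

(→) Suppose m ≡ 4 (mod 40); write m = 40j + 4. Since 8 ∣ 40, reducing mod 8 gives m ≡ 4 (mod 8); since 5 ∣ 40, reducing mod 5 gives m ≡ 4 (mod 5).

Both directions hold.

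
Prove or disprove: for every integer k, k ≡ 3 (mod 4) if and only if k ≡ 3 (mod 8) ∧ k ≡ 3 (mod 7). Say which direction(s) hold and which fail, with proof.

Only the converse holds.

[⇒] This fails: k = 35 gives 35 ≡ 3 (mod 4) but 35 ≡ 0 (mod 7), so the conjunction on the right does not hold.

[⇐] Conversely, if k ≡ 3 (mod 8) and k ≡ 3 (mod 7), then by the Chinese remainder theorem k ≡ 3 (mod 56). Since 3 ≡ 3 (mod 4) and 4 ∣ 56, we get k ≡ 3 (mod 4).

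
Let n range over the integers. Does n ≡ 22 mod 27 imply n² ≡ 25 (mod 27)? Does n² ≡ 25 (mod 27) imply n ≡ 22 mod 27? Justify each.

(⇒) Suppose n ≡ 22 mod 27. Write n = 27j + 22. Then (27j + 22)² = 729j² + 1188j + 484 = 27(27j² + 44j + 17) + 25, so n² ≡ 25 (mod 27).

(⇐) This fails: take n = 5. Then 5² = 25 ≡ 25 (mod 27), yet 5 ≡ 5 (mod 27), not 22.

Only the forward direction holds.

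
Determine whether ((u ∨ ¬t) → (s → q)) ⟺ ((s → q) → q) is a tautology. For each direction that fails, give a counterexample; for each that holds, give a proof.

Both directions fail.

(⟹) This fails. Under q = F, t = F, u = F, s = F, the left side is true but the right side is false.

(⟸) This fails. Under q = F, t = F, u = F, s = T, the left side is false but the right side is true.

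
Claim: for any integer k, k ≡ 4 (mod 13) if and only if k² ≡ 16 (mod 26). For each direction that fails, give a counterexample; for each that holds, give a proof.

Neither implication holds.

(⇒) This fails: take k = 17. Then 17 ≡ 4 (mod 13), but 17² = 289 ≡ 3 (mod 26), not 16.

(⇐) This fails: take k = 22. Then 22² = 484 ≡ 16 (mod 26), yet 22 ≡ 9 (mod 13), not 4.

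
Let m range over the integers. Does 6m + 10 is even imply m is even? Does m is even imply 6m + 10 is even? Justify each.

(⇒) This fails: take m = 5. Then 6m + 10 = 40, which is even, yet m = 5 is odd, not even.

(⇐) Suppose m is even. Since 6 is even, 6m is even for every m, so 6m + 10 has the same parity as 10, which is even. Hence 6m + 10 is even.

Not equivalent: only (⇐) holds.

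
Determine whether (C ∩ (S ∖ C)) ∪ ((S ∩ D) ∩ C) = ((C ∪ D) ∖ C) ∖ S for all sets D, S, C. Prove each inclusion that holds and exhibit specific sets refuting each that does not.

Both inclusions fail.

(⊆) This inclusion fails. Take D = {1}, S = {1}, C = {1}; then 1 ∈ (C ∩ (S ∖ C)) ∪ ((S ∩ D) ∩ C) but 1 ∉ ((C ∪ D) ∖ C) ∖ S.

(⊇) This inclusion fails. Take D = {1}, S = ∅, C = ∅; then 1 ∈ ((C ∪ D) ∖ C) ∖ S but 1 ∉ (C ∩ (S ∖ C)) ∪ ((S ∩ D) ∩ C).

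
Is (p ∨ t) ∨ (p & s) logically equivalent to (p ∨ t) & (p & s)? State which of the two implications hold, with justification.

(⇒) This fails. Under p = T, t = F, s = F, the left side is true but the right side is false.

(⇐) Assume the antecedent. If p is true, (p ∨ t) ∨ (p & s) reduces to true regardless of the other variables. If p is false, the antecedent cannot hold. Either way (p ∨ t) ∨ (p & s) holds.

Not equivalent: only (⇐) holds.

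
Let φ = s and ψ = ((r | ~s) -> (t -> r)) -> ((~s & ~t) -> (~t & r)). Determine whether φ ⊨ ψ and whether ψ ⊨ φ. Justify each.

(⇒) Assume the antecedent. If r is true, the consequent reduces to true regardless of the other variables. If r is false, the antecedent forces (r = F, s = T, t = F) or (r = F, s = T, t = T), and the consequent holds there. Either way the consequent holds.

(⇐) This fails. Under r = T, s = F, t = F, the left side is false but the right side is true.

Only the forward implication holds.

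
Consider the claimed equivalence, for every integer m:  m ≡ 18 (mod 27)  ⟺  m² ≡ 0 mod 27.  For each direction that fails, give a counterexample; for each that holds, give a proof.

Only the forward implication holds.

(⟹) Suppose m ≡ 18 (mod 27). Write m = 27j + 18. Then (27j + 18)² = 729j² + 972j + 324 = 27(27j² + 36j + 12) + 0, so m² ≡ 0 (mod 27).

(⟸) This fails: take m = 0. Then 0² = 0 ≡ 0 (mod 27), yet 0 ≡ 0 (mod 27), not 18.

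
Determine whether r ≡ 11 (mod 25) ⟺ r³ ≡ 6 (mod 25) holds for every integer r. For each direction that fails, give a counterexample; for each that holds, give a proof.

(⇐) Suppose r³ ≡ 6 (mod 25). The only residue r in {0, …, 24} with r³ ≡ 6 (mod 25) is r = 11, so r ≡ 11 (mod 25).

(⇒) Suppose r ≡ 11 (mod 25). Write r = 25j + 11. Then (25j + 11)³ = 15625j³ + 20625j² + 9075j + 1331 = 25(625j³ + 825j² + 363j + 53) + 6, so r³ ≡ 6 (mod 25).

Both directions hold.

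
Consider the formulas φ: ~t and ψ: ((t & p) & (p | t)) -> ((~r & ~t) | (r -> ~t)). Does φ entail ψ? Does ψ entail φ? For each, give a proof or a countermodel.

(⇒) holds; (⇐) fails.

(←) This fails. Under r = F, t = T, p = F, the left side is false but the right side is true.

(→) Assume the antecedent. If r is true, the antecedent forces (r = T, t = F, p = F) or (r = T, t = F, p = T), and the consequent holds there. If r is false, the consequent reduces to true regardless of the other variables. Either way the consequent holds.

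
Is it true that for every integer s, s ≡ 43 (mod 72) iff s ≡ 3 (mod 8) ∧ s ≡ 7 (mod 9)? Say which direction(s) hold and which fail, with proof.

(⇒) Suppose s ≡ 43 (mod 72); write s = 72j + 43. Since 8 ∣ 72, reducing mod 8 gives s ≡ 43 ≡ 3 (mod 8); since 9 ∣ 72, reducing mod 9 gives s ≡ 43 ≡ 7 (mod 9).

(⇐) Conversely, if s ≡ 3 (mod 8) and s ≡ 7 (mod 9), then by the Chinese remainder theorem s ≡ 43 (mod 72). This is exactly s ≡ 43 (mod 72).

The biconditional holds.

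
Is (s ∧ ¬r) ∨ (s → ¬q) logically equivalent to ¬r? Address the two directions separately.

Only the reverse direction holds.

[⇐] Assume the antecedent. If q is true, the antecedent forces (q = T, s = F, r = F) or (q = T, s = T, r = F), and (s ∧ ¬r) ∨ (s → ¬q) holds there. If q is false, (s ∧ ¬r) ∨ (s → ¬q) reduces to true regardless of the other variables. Either way (s ∧ ¬r) ∨ (s → ¬q) holds.

[⇒] This fails. Under q = F, s = F, r = T, the left side is true but the right side is false.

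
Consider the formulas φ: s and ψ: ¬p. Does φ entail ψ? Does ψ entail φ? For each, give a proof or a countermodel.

(→) This fails. Under p = T, s = T, the left side is true but the right side is false.

(←) This fails. Under p = F, s = F, the left side is false but the right side is true.

Neither direction holds.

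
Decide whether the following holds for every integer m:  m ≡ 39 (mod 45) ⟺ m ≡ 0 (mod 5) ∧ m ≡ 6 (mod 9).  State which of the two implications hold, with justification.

(→) This fails: m = 39 gives 39 ≡ 39 (mod 45) but 39 ≡ 4 (mod 5), so the conjunction on the right does not hold.

(←) This fails: m = 15 satisfies both congruences on the right (15 ≡ 0 mod 5 and 15 ≡ 6 mod 9) yet 15 ≡ 15 (mod 45), not 39.

(⇒) fails and (⇐) fails.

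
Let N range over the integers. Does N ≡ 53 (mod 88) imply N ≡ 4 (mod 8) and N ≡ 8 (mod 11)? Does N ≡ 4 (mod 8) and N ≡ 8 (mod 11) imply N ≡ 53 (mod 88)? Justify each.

(⇒) fails and (⇐) fails.

(→) This fails: N = 53 gives 53 ≡ 53 (mod 88) but 53 ≡ 5 (mod 8), so the conjunction on the right does not hold.

(←) This fails: N = 52 satisfies both congruences on the right (52 ≡ 4 mod 8 and 52 ≡ 8 mod 11) yet 52 ≡ 52 (mod 88), not 53.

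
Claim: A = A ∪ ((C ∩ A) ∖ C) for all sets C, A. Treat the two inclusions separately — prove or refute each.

Both inclusions hold; the sets are equal.

(⟹) Let x ∈ A. Then either x ∈ A and x ∉ C; or x ∈ C ∩ A. In each case x ∈ A ∪ ((C ∩ A) ∖ C), so A ⊆ A ∪ ((C ∩ A) ∖ C).

(⟸) Let x ∈ A ∪ ((C ∩ A) ∖ C). Then either x ∈ A and x ∉ C; or x ∈ C ∩ A. In each case x ∈ A, so A ∪ ((C ∩ A) ∖ C) ⊆ A.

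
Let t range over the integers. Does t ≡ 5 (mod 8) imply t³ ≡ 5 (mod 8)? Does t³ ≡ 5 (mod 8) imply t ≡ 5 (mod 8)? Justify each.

Both implications hold.

[⇒] Suppose t ≡ 5 (mod 8). Write t = 8j + 5. Then (8j + 5)³ = 512j³ + 960j² + 600j + 125 = 8(64j³ + 120j² + 75j + 15) + 5, so t³ ≡ 5 (mod 8).

[⇐] For the converse, argue contrapositively. If t ≢ 5 (mod 8), then t is congruent to one of 0, 1, 2, 3, 4, 6, 7 modulo 8, and these give t³ ≡ 0, 1, 0, 3, 0, 0, 7 respectively — never 5.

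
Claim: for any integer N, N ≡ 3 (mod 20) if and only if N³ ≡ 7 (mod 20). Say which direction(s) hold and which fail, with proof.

Both directions hold; the statement is true.

[⇒] Suppose N ≡ 3 (mod 20). Write N = 20j + 3. Then (20j + 3)³ = 8000j³ + 3600j² + 540j + 27 = 20(400j³ + 180j² + 27j + 1) + 7, so N³ ≡ 7 (mod 20).

[⇐] Conversely, suppose N³ ≡ 7 (mod 20). The only residue r in {0, …, 19} with r³ ≡ 7 (mod 20) is r = 3, so N ≡ 3 (mod 20).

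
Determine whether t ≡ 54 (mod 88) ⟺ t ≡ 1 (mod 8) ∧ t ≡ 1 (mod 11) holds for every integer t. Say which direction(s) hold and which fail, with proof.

(⟹) This fails: t = 54 gives 54 ≡ 54 (mod 88) but 54 ≡ 6 (mod 8), so the conjunction on the right does not hold.

(⟸) This fails: t = 1 satisfies both congruences on the right (1 ≡ 1 mod 8 and 1 ≡ 1 mod 11) yet 1 ≡ 1 (mod 88), not 54.

Both directions fail.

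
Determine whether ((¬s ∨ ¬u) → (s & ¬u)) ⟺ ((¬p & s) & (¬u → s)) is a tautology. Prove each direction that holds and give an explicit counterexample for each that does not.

(⟸) Assume the antecedent. If p is true, the antecedent cannot hold. If p is false, the antecedent forces (p = F, u = F, s = T) or (p = F, u = T, s = T), and (¬s ∨ ¬u) → (s & ¬u) holds there. Either way (¬s ∨ ¬u) → (s & ¬u) holds.

(⟹) This fails. Under p = T, u = F, s = T, the left side is true but the right side is false.

Only the reverse direction holds.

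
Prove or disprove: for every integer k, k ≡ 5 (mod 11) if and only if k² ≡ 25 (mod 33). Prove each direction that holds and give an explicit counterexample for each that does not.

(⇒) fails and (⇐) fails.

(→) This fails: take k = 27. Then 27 ≡ 5 (mod 11), but 27² = 729 ≡ 3 (mod 33), not 25.

(←) This fails: take k = 17. Then 17² = 289 ≡ 25 (mod 33), yet 17 ≡ 6 (mod 11), not 5.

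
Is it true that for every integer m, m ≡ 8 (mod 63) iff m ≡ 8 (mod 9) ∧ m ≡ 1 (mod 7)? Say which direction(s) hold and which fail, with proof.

Equivalent; both directions hold.

(⇒) Suppose m ≡ 8 (mod 63); write m = 63j + 8. Since 9 ∣ 63, reducing mod 9 gives m ≡ 8 (mod 9); since 7 ∣ 63, reducing mod 7 gives m ≡ 8 ≡ 1 (mod 7).

(⇐) Conversely, if m ≡ 8 (mod 9) and m ≡ 1 (mod 7), then by the Chinese remainder theorem m ≡ 8 (mod 63). This is exactly m ≡ 8 (mod 63).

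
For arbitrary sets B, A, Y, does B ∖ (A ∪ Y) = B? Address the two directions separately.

Only the forward inclusion holds.

(⟹) Let x ∈ B ∖ (A ∪ Y). Then x ∈ B and x ∉ A, Y, from which x ∈ B.

(⟸) This inclusion fails. Take B = {1}, A = {1}, Y = ∅; then 1 ∈ B but 1 ∉ B ∖ (A ∪ Y).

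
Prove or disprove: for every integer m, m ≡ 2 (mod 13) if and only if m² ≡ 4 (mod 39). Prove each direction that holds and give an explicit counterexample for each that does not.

Both directions fail.

Forward direction. This fails: take m = 15. Then 15 ≡ 2 (mod 13), but 15² = 225 ≡ 30 (mod 39), not 4.

Converse. This fails: take m = 11. Then 11² = 121 ≡ 4 (mod 39), yet 11 ≡ 11 (mod 13), not 2.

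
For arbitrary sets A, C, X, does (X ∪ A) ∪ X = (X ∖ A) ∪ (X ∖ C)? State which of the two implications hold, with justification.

The sets are not equal: only the reverse inclusion holds.

(⊇) Let x ∈ (X ∖ A) ∪ (X ∖ C). Then either x ∈ X and x ∉ A, C; or x ∈ A ∩ X and x ∉ C; or x ∈ C ∩ X and x ∉ A. In each case x ∈ (X ∪ A) ∪ X, so (X ∖ A) ∪ (X ∖ C) ⊆ (X ∪ A) ∪ X.

(⊆) This inclusion fails. Take A = {1}, C = ∅, X = ∅; then 1 ∈ (X ∪ A) ∪ X but 1 ∉ (X ∖ A) ∪ (X ∖ C).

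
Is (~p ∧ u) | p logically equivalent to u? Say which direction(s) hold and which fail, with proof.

Only the reverse direction holds.

(⇐) Assume the antecedent. If p is true, (~p ∧ u) | p reduces to true regardless of the other variables. If p is false, the antecedent forces (p = F, u = T), and (~p ∧ u) | p holds there. Either way (~p ∧ u) | p holds.

(⇒) This fails. Under p = T, u = F, the left side is true but the right side is false.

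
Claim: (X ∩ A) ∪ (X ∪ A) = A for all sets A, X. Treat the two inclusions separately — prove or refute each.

The sets are not equal: only the reverse inclusion holds.

(⟹) This inclusion fails. Take A = ∅, X = {1}; then 1 ∈ (X ∩ A) ∪ (X ∪ A) but 1 ∉ A.

(⟸) Let x ∈ A. Then either x ∈ A and x ∉ X; or x ∈ A ∩ X. In each case x ∈ (X ∩ A) ∪ (X ∪ A), so A ⊆ (X ∩ A) ∪ (X ∪ A).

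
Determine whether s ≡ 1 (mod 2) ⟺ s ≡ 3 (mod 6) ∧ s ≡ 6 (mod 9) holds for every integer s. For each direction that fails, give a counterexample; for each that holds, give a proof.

(←) If s ≡ 3 (mod 6) and s ≡ 6 (mod 9), then by the Chinese remainder theorem s ≡ 15 (mod 18). Since 15 ≡ 1 (mod 2) and 2 ∣ 18, we get s ≡ 1 (mod 2).

(→) This fails: s = 1 gives 1 ≡ 1 (mod 2) but 1 ≡ 1 (mod 6), so the conjunction on the right does not hold.

Only the converse holds.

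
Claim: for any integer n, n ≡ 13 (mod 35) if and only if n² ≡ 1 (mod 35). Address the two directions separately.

Neither direction holds.

(→) This fails: take n = 13. Then 13 ≡ 13 (mod 35), but 13² = 169 ≡ 29 (mod 35), not 1.

(←) This fails: take n = 1. Then 1² = 1 ≡ 1 (mod 35), yet 1 ≡ 1 (mod 35), not 13.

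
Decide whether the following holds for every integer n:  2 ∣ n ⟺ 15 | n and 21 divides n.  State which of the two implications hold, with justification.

Neither direction holds.

(⇒) This fails: take n = 2. Certainly 2 ∣ 2, but 15 ∤ 2.

(⇐) This fails: take n = 105. Both 15 ∣ 105 and 21 ∣ 105, yet 105 is not a multiple of 2 (since 105 = 52·2 + 1), so 2 ∤ 105.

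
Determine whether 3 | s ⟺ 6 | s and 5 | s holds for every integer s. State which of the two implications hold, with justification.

(→) This fails: take s = 3. Certainly 3 ∣ 3, but 6 ∤ 3.

(←) Suppose 6 ∣ s and 5 ∣ s. Any common multiple of 6 and 5 is a multiple of their lcm; here gcd(6, 5) = 1, so lcm(6, 5) = 6·5 = 30, so 30 ∣ s. Since 3 ∣ 30, it follows that 3 ∣ s.

Not equivalent: only (⇐) holds.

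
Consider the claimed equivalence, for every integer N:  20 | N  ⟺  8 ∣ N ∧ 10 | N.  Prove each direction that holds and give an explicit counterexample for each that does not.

Not equivalent: only (⇐) holds.

(⟹) This fails: take N = 20. Certainly 20 ∣ 20, but 8 ∤ 20.

(⟸) Suppose 8 ∣ N and 10 ∣ N. Any common multiple of 8 and 10 is a multiple of their lcm; here lcm(8, 10) = 8·10/gcd(8, 10) = 80/2 = 40, so 40 ∣ N. Since 20 ∣ 40, it follows that 20 ∣ N.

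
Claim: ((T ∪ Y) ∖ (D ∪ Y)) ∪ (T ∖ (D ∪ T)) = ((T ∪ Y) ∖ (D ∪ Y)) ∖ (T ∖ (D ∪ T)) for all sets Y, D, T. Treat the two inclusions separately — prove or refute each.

Forward inclusion. Let x ∈ ((T ∪ Y) ∖ (D ∪ Y)) ∪ (T ∖ (D ∪ T)). Then x ∈ T and x ∉ Y, D, from which x ∈ ((T ∪ Y) ∖ (D ∪ Y)) ∖ (T ∖ (D ∪ T)).

Reverse inclusion. Let x ∈ ((T ∪ Y) ∖ (D ∪ Y)) ∖ (T ∖ (D ∪ T)). Then x ∈ T and x ∉ Y, D, from which x ∈ ((T ∪ Y) ∖ (D ∪ Y)) ∪ (T ∖ (D ∪ T)).

The two sets are equal.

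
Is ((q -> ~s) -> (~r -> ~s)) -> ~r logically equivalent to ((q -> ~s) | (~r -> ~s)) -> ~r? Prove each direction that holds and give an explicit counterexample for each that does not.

Both implications hold.

(⟹) Assume the antecedent. If q is true, the antecedent forces (q = T, s = F, r = F) or (q = T, s = T, r = F), and ((q -> ~s) | (~r -> ~s)) -> ~r holds there. If q is false, the antecedent forces (q = F, s = F, r = F) or (q = F, s = T, r = F), and ((q -> ~s) | (~r -> ~s)) -> ~r holds there. Either way ((q -> ~s) | (~r -> ~s)) -> ~r holds.

(⟸) Assume the antecedent. If q is true, the antecedent forces (q = T, s = F, r = F) or (q = T, s = T, r = F), and the consequent holds there. If q is false, the antecedent forces (q = F, s = F, r = F) or (q = F, s = T, r = F), and the consequent holds there. Either way the consequent holds.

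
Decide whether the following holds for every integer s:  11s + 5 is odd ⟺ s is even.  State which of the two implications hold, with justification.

[⇒] Suppose 11s + 5 is odd. Since 11 is odd, 11s and s have the same parity, so 11s + 5 ≡ s + 5 (mod 2). As 5 is odd, 11s + 5 is odd exactly when s is even. Thus s is even.

[⇐] Conversely, suppose s is even; write s = 2j. Then 11s + 5 = 11·(2j) + 5 = 2·11j + 5, which is odd.

Both directions hold.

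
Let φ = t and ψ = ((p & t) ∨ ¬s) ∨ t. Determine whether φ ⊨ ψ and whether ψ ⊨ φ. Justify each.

(⇐) This fails. Under t = F, s = F, p = F, the left side is false but the right side is true.

(⇒) Assume the antecedent. If t is true, ((p & t) ∨ ¬s) ∨ t reduces to true regardless of the other variables. If t is false, the antecedent cannot hold. Either way ((p & t) ∨ ¬s) ∨ t holds.

Only the forward direction holds.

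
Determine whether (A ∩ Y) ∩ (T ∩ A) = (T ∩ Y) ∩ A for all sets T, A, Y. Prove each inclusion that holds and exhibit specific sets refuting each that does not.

The two sets are equal.

Forward inclusion. Let x ∈ (A ∩ Y) ∩ (T ∩ A). Then x ∈ T ∩ A ∩ Y, from which x ∈ (T ∩ Y) ∩ A.

Reverse inclusion. Let x ∈ (T ∩ Y) ∩ A. Then x ∈ T ∩ A ∩ Y, from which x ∈ (A ∩ Y) ∩ (T ∩ A).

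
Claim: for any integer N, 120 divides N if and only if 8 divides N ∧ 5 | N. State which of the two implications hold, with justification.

Only the forward direction holds.

(⟹) If 120 ∣ N, write N = 120q. Since 120 = 15·8, N = 8·(15q), so 8 ∣ N; and since 120 = 24·5, N = 5·(24q), so 5 ∣ N.

(⟸) This fails: take N = 40. Both 8 ∣ 40 and 5 ∣ 40, yet 40 is not a multiple of 120 (since 40 = 0·120 + 40), so 120 ∤ 40.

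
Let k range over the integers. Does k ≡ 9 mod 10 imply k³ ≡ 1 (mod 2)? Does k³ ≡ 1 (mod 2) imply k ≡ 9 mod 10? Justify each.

The forward direction holds; the converse fails.

(→) Suppose k ≡ 9 (mod 10). Then k³ ≡ 9³ = 729 (mod 10), and since 2 ∣ 10, also k³ ≡ 1 (mod 2).

(←) This fails: take k = 1. Then 1³ = 1 ≡ 1 (mod 2), yet 1 ≡ 1 (mod 10), not 9.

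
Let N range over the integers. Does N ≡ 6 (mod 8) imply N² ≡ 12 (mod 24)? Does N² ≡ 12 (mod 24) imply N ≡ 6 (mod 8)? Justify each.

(⟹) This fails: take N = 14. Then 14 ≡ 6 (mod 8), but 14² = 196 ≡ 4 (mod 24), not 12.

(⟸) This fails: take N = 18. Then 18² = 324 ≡ 12 (mod 24), yet 18 ≡ 2 (mod 8), not 6.

(⇒) fails and (⇐) fails.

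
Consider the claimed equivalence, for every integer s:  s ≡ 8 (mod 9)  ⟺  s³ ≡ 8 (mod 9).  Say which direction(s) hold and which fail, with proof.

Only the forward implication holds.

(⇐) This fails: take s = 2. Then 2³ = 8 ≡ 8 (mod 9), yet 2 ≡ 2 (mod 9), not 8.

(⇒) Suppose s ≡ 8 (mod 9). Write s = 9j + 8. Then (9j + 8)³ = 729j³ + 1944j² + 1728j + 512 = 9(81j³ + 216j² + 192j + 56) + 8, so s³ ≡ 8 (mod 9).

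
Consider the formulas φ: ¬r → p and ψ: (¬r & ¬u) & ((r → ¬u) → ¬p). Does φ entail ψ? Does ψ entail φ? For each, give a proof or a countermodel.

(⇒) fails and (⇐) fails.

Forward direction. This fails. Under u = F, r = T, p = F, the left side is true but the right side is false.

Converse. This fails. Under u = F, r = F, p = F, the left side is false but the right side is true.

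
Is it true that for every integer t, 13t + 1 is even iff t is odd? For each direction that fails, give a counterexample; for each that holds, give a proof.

Both directions hold.

Converse. Suppose t is odd; write t = 2j + 1. Then 13t + 1 = 13·(2j + 1) + 1 = 2·13j + 14, which is even.

Forward direction. Suppose 13t + 1 is even. Since 13 is odd, 13t and t have the same parity, so 13t + 1 ≡ t + 1 (mod 2). As 1 is odd, 13t + 1 is even exactly when t is odd. Thus t is odd.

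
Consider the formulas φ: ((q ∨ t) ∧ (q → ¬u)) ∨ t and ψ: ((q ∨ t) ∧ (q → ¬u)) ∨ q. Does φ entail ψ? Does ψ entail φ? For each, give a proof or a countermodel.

Only the forward direction holds.

(→) Assume the antecedent. If q is true, ((q ∨ t) ∧ (q → ¬u)) ∨ q reduces to true regardless of the other variables. If q is false, the antecedent forces (q = F, u = F, t = T) or (q = F, u = T, t = T), and ((q ∨ t) ∧ (q → ¬u)) ∨ q holds there. Either way ((q ∨ t) ∧ (q → ¬u)) ∨ q holds.

(←) This fails. Under q = T, u = T, t = F, the left side is false but the right side is true.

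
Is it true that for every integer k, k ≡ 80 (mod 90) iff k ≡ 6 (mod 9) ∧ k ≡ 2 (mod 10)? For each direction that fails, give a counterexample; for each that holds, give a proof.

Both directions fail.

Forward direction. This fails: k = 80 gives 80 ≡ 80 (mod 90) but 80 ≡ 8 (mod 9), so the conjunction on the right does not hold.

Converse. This fails: k = 42 satisfies both congruences on the right (42 ≡ 6 mod 9 and 42 ≡ 2 mod 10) yet 42 ≡ 42 (mod 90), not 80.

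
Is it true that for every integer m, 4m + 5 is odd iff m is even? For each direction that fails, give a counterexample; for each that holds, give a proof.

(⇒) fails; (⇐) holds.

Forward direction. This fails: take m = 7. Then 4m + 5 = 33, which is odd, yet m = 7 is odd, not even.

Converse. Suppose m is even. Since 4 is even, 4m is even for every m, so 4m + 5 has the same parity as 5, which is odd. Hence 4m + 5 is odd.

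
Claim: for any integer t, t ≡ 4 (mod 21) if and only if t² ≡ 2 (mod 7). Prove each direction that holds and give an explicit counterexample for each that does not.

The forward direction holds; the converse fails.

Forward direction. Suppose t ≡ 4 (mod 21). Then t² ≡ 4² = 16 (mod 21), and since 7 ∣ 21, also t² ≡ 2 (mod 7).

Converse. This fails: take t = 3. Then 3² = 9 ≡ 2 (mod 7), yet 3 ≡ 3 (mod 21), not 4.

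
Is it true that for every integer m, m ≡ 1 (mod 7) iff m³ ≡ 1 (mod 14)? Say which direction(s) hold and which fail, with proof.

(⇒) This fails: take m = 8. Then 8 ≡ 1 (mod 7), but 8³ = 512 ≡ 8 (mod 14), not 1.

(⇐) This fails: take m = 9. Then 9³ = 729 ≡ 1 (mod 14), yet 9 ≡ 2 (mod 7), not 1.

Neither direction holds.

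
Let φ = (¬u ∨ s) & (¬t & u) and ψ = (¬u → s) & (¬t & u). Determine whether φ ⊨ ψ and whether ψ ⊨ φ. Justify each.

Forward direction. Assume the antecedent. If u is true, the antecedent forces (u = T, t = F, s = T), and (¬u → s) & (¬t & u) holds there. If u is false, the antecedent cannot hold. Either way (¬u → s) & (¬t & u) holds.

Converse. This fails. Under u = T, t = F, s = F, the left side is false but the right side is true.

(⇒) holds; (⇐) fails.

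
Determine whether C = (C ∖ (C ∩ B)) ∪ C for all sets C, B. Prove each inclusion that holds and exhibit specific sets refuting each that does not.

Both inclusions hold.

Forward inclusion. Let x ∈ C. Then either x ∈ C and x ∉ B; or x ∈ C ∩ B. In each case x ∈ (C ∖ (C ∩ B)) ∪ C, so C ⊆ (C ∖ (C ∩ B)) ∪ C.

Reverse inclusion. Let x ∈ (C ∖ (C ∩ B)) ∪ C. Then either x ∈ C and x ∉ B; or x ∈ C ∩ B. In each case x ∈ C, so (C ∖ (C ∩ B)) ∪ C ⊆ C.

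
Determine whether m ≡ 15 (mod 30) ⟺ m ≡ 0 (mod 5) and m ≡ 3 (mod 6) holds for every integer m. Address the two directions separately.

[⇐] If m ≡ 0 (mod 5) and m ≡ 3 (mod 6), then by the Chinese remainder theorem m ≡ 15 (mod 30). This is exactly m ≡ 15 (mod 30).

[⇒] Suppose m ≡ 15 (mod 30); write m = 30j + 15. Since 5 ∣ 30, reducing mod 5 gives m ≡ 15 ≡ 0 (mod 5); since 6 ∣ 30, reducing mod 6 gives m ≡ 15 ≡ 3 (mod 6).

Both implications hold.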